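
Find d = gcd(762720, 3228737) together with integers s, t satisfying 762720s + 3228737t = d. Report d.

1

Apply Euclid's algorithm to 3228737 and 762720:
3228737 = 4·762720 + 177857
762720 = 4·177857 + 51292
177857 = 3·51292 + 23981
51292 = 2·23981 + 3330
23981 = 7·3330 + 671
3330 = 4·671 + 646
671 = 1·646 + 25
646 = 25·25 + 21
25 = 1·21 + 4
21 = 5·4 + 1
4 = 4·1 + 0
gcd(762720, 3228737) = 1.
Back-substituting:
1 = 21 − 5·4
1 = −5·25 + 6·21
1 = 6·646 − 155·25
1 = −155·671 + 161·646
1 = 161·3330 − 799·671
1 = −799·23981 + 5754·3330
1 = 5754·51292 − 12307·23981
1 = −12307·177857 + 42675·51292
1 = 42675·762720 − 183007·177857
1 = −183007·3228737 + 774703·762720
So 1 = (-183007)·3228737 + (774703)·762720.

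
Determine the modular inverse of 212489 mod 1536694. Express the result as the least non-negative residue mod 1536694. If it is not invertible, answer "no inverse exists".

gcd(1536694, 212489) by repeated division:
1536694 = 7×212489 + 49271
212489 = 4×49271 + 15405
49271 = 3×15405 + 3056
15405 = 5×3056 + 125
3056 = 24×125 + 56
125 = 2×56 + 13
56 = 4×13 + 4
13 = 3×4 + 1
4 = 4×1 + 0
The gcd is 1. Working backward:
1 = 13 − 3·4
1 = −3·56 + 13·13
1 = 13·125 − 29·56
1 = −29·3056 + 709·125
1 = 709·15405 − 3574·3056
1 = −3574·49271 + 11431·15405
1 = 11431·212489 − 49298·49271
1 = −49298·1536694 + 356517·212489
So 212489·356517 ≡ 1 (mod 1536694).

356517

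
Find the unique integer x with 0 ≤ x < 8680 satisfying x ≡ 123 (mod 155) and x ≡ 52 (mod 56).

Write x = 123 + 155·k. Then 155·k ≡ 52 − 123 ≡ 41 (mod 56).
Need 155⁻¹ mod 56. Extended Euclid on (56, 43):
56 = 1·43 + 13
43 = 3·13 + 4
13 = 3·4 + 1
4 = 4·1 + 0
Back-substitute:
1 = 13 − 3·4
1 = −3·43 + 10·13
1 = 10·56 − 13·43
155⁻¹ ≡ 43 (mod 56), so k ≡ 43·41 ≡ 27 (mod 56).
x = 123 + 155·27 = 4308.

4308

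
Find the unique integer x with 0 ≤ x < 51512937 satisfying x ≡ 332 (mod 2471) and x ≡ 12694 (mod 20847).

43791394

Write x = 332 + 2471·k. Then 2471·k ≡ 12694 − 332 ≡ 12362 (mod 20847).
Need 2471⁻¹ mod 20847. Extended Euclid on (20847, 2471):
20847 = 8*2471 + 1079
2471 = 2*1079 + 313
1079 = 3*313 + 140
313 = 2*140 + 33
140 = 4*33 + 8
33 = 4*8 + 1
8 = 8*1 + 0
Back-substitute:
1 = 33 − 4·8
1 = −4·140 + 17·33
1 = 17·313 − 38·140
1 = −38·1079 + 131·313
1 = 131·2471 − 300·1079
1 = −300·20847 + 2531·2471
2471⁻¹ ≡ 2531 (mod 20847), so k ≡ 2531·12362 ≡ 17722 (mod 20847).
x = 332 + 2471·17722 = 43791394.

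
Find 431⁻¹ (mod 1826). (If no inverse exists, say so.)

1271

Apply the Euclidean algorithm to 1826 and 431:
1826 = 4·431 + 102
431 = 4·102 + 23
102 = 4·23 + 10
23 = 2·10 + 3
10 = 3·3 + 1
3 = 3·1 + 0
Since gcd(431, 1826) = 1, back-substitute to write 1 as a combination:
1 = 10 − 3·3
1 = −3·23 + 7·10
1 = 7·102 − 31·23
1 = −31·431 + 131·102
1 = 131·1826 − 555·431
So 431·(-555) ≡ 1 (mod 1826), and -555 ≡ 1271 (mod 1826).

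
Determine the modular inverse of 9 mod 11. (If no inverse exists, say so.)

Apply the Euclidean algorithm to 11 and 9:
11 = 1*9 + 2
9 = 4*2 + 1
2 = 2*1 + 0
gcd = 1, so the inverse exists. Back-substitute:
1 = 9 − 4·2
1 = −4·11 + 5·9
So 9·5 ≡ 1 (mod 11).

5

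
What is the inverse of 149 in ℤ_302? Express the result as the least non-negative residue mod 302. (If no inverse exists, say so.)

Apply the Euclidean algorithm to 302 and 149:
302 = 2×149 + 4
149 = 37×4 + 1
4 = 4×1 + 0
Since gcd(149, 302) = 1, back-substitute to write 1 as a combination:
1 = 149 − 37·4
1 = −37·302 + 75·149
So 149·75 ≡ 1 (mod 302).

75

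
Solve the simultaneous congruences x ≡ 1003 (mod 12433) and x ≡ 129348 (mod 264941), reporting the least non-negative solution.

2423279734

Write x = 1003 + 12433·k. Then 12433·k ≡ 129348 − 1003 ≡ 128345 (mod 264941).
Need 12433⁻¹ mod 264941. Extended Euclid on (264941, 12433):
264941 = 21*12433 + 3848
12433 = 3*3848 + 889
3848 = 4*889 + 292
889 = 3*292 + 13
292 = 22*13 + 6
13 = 2*6 + 1
6 = 6*1 + 0
Back-substitute:
1 = 13 − 2·6
1 = −2·292 + 45·13
1 = 45·889 − 137·292
1 = −137·3848 + 593·889
1 = 593·12433 − 1916·3848
1 = −1916·264941 + 40829·12433
12433⁻¹ ≡ 40829 (mod 264941), so k ≡ 40829·128345 ≡ 194907 (mod 264941).
x = 1003 + 12433·194907 = 2423279734.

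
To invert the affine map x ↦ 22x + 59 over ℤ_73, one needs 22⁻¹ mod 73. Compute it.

Apply the Euclidean algorithm to 73 and 22:
73 = 3×22 + 7
22 = 3×7 + 1
7 = 7×1 + 0
gcd = 1, so the inverse exists. Back-substitute:
1 = 22 − 3·7
1 = −3·73 + 10·22
So 22·10 ≡ 1 (mod 73).

10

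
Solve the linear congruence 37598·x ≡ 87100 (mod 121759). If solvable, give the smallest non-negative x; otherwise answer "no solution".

gcd(37598, 121759):
121759 = 3·37598 + 8965
37598 = 4·8965 + 1738
8965 = 5·1738 + 275
1738 = 6·275 + 88
275 = 3·88 + 11
88 = 8·11 + 0
gcd = 11, but 11 ∤ 87100, so the congruence has no solution.

no solution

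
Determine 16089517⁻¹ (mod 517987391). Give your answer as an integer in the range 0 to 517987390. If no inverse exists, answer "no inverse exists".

461133043

gcd(517987391, 16089517) by repeated division:
517987391 = 32*16089517 + 3122847
16089517 = 5*3122847 + 475282
3122847 = 6*475282 + 271155
475282 = 1*271155 + 204127
271155 = 1*204127 + 67028
204127 = 3*67028 + 3043
67028 = 22*3043 + 82
3043 = 37*82 + 9
82 = 9*9 + 1
9 = 9*1 + 0
Since gcd(16089517, 517987391) = 1, back-substitute to write 1 as a combination:
1 = 82 − 9·9
1 = −9·3043 + 334·82
1 = 334·67028 − 7357·3043
1 = −7357·204127 + 22405·67028
1 = 22405·271155 − 29762·204127
1 = −29762·475282 + 52167·271155
1 = 52167·3122847 − 342764·475282
1 = −342764·16089517 + 1765987·3122847
1 = 1765987·517987391 − 56854348·16089517
So 16089517·(-56854348) ≡ 1 (mod 517987391), and -56854348 ≡ 461133043 (mod 517987391).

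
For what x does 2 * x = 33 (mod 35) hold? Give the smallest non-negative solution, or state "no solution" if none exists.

34

First find gcd(2, 35):
35 = 17·2 + 1
2 = 2·1 + 0
gcd = 1, so a unique solution mod 35 exists.
Back-substitute for the Bézout coefficients:
1 = 35 − 17·2
So 2·(-17) ≡ 1 (mod 35), giving 2⁻¹ ≡ 18.
x ≡ 2⁻¹·33 ≡ 18·33 ≡ 34 (mod 35).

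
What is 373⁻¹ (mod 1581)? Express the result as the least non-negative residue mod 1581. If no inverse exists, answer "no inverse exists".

373

Extended Euclidean algorithm:
1581 = 4*373 + 89
373 = 4*89 + 17
89 = 5*17 + 4
17 = 4*4 + 1
4 = 4*1 + 0
The gcd is 1. Working backward:
1 = 17 − 4·4
1 = −4·89 + 21·17
1 = 21·373 − 88·89
1 = −88·1581 + 373·373
So 373·373 ≡ 1 (mod 1581).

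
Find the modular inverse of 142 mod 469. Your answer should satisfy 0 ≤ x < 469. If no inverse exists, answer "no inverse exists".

gcd(469, 142) by repeated division:
469 = 3*142 + 43
142 = 3*43 + 13
43 = 3*13 + 4
13 = 3*4 + 1
4 = 4*1 + 0
gcd = 1, so the inverse exists. Back-substitute:
1 = 13 − 3·4
1 = −3·43 + 10·13
1 = 10·142 − 33·43
1 = −33·469 + 109·142
So 142·109 ≡ 1 (mod 469).

109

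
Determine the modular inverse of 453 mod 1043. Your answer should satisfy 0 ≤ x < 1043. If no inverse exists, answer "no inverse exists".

Extended Euclidean algorithm:
1043 = 2×453 + 137
453 = 3×137 + 42
137 = 3×42 + 11
42 = 3×11 + 9
11 = 1×9 + 2
9 = 4×2 + 1
2 = 2×1 + 0
Since gcd(453, 1043) = 1, back-substitute to write 1 as a combination:
1 = 9 − 4·2
1 = −4·11 + 5·9
1 = 5·42 − 19·11
1 = −19·137 + 62·42
1 = 62·453 − 205·137
1 = −205·1043 + 472·453
So 453·472 ≡ 1 (mod 1043).

472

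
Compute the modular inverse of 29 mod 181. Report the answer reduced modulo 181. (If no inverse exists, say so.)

25

gcd(181, 29) by repeated division:
181 = 6*29 + 7
29 = 4*7 + 1
7 = 7*1 + 0
The gcd is 1. Working backward:
1 = 29 − 4·7
1 = −4·181 + 25·29
So 29·25 ≡ 1 (mod 181).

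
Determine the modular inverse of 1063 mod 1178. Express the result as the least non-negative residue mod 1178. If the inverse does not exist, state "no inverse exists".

379

Apply the Euclidean algorithm to 1178 and 1063:
1178 = 1·1063 + 115
1063 = 9·115 + 28
115 = 4·28 + 3
28 = 9·3 + 1
3 = 3·1 + 0
Since gcd(1063, 1178) = 1, back-substitute to write 1 as a combination:
1 = 28 − 9·3
1 = −9·115 + 37·28
1 = 37·1063 − 342·115
1 = −342·1178 + 379·1063
So 1063·379 ≡ 1 (mod 1178).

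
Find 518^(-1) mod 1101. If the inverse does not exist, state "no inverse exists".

542

Extended Euclidean algorithm:
1101 = 2×518 + 65
518 = 7×65 + 63
65 = 1×63 + 2
63 = 31×2 + 1
2 = 2×1 + 0
Since gcd(518, 1101) = 1, back-substitute to write 1 as a combination:
1 = 63 − 31·2
1 = −31·65 + 32·63
1 = 32·518 − 255·65
1 = −255·1101 + 542·518
So 518·542 ≡ 1 (mod 1101).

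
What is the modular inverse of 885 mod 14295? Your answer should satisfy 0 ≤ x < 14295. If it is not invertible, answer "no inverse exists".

Compute gcd(885, 14295):
14295 = 16*885 + 135
885 = 6*135 + 75
135 = 1*75 + 60
75 = 1*60 + 15
60 = 4*15 + 0
The gcd is 15, not 1, hence no inverse exists.

no inverse exists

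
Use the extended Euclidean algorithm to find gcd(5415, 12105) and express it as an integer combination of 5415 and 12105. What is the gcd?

15

Repeated division:
12105 = 2×5415 + 1275
5415 = 4×1275 + 315
1275 = 4×315 + 15
315 = 21×15 + 0
gcd(5415, 12105) = 15.
Express as a combination:
15 = 1275 − 4·315
15 = −4·5415 + 17·1275
15 = 17·12105 − 38·5415
So 15 = (17)·12105 + (-38)·5415.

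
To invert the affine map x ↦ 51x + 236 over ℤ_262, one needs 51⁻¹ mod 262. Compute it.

149

Apply the Euclidean algorithm to 262 and 51:
262 = 5·51 + 7
51 = 7·7 + 2
7 = 3·2 + 1
2 = 2·1 + 0
The gcd is 1. Working backward:
1 = 7 − 3·2
1 = −3·51 + 22·7
1 = 22·262 − 113·51
So 51·(-113) ≡ 1 (mod 262), and -113 ≡ 149 (mod 262).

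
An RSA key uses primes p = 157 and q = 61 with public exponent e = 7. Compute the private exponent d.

φ(n) = (p−1)(q−1) = 156·60 = 9360.
Need d with 7·d ≡ 1 (mod 9360). Apply the extended Euclidean algorithm:
9360 = 1337*7 + 1
7 = 7*1 + 0
Back-substitute:
1 = 9360 − 1337·7
So 7·(-1337) ≡ 1 (mod 9360), hence d ≡ -1337 ≡ 8023 (mod 9360).

8023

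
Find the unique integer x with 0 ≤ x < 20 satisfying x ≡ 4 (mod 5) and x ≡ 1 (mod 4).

Write x = 4 + 5·k. Then 5·k ≡ 1 − 4 ≡ 1 (mod 4).
Need 5⁻¹ mod 4. Extended Euclid on (4, 1):
4 = 4*1 + 0
5⁻¹ ≡ 1 (mod 4), so k ≡ 1·1 ≡ 1 (mod 4).
x = 4 + 5·1 = 9.

9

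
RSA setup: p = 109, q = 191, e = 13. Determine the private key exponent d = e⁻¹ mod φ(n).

3157

φ(n) = (p−1)(q−1) = 108·190 = 20520.
Need d with 13·d ≡ 1 (mod 20520). Apply the extended Euclidean algorithm:
20520 = 1578·13 + 6
13 = 2·6 + 1
6 = 6·1 + 0
Back-substitute:
1 = 13 − 2·6
1 = −2·20520 + 3157·13
So 13·3157 ≡ 1 (mod 20520), hence d = 3157.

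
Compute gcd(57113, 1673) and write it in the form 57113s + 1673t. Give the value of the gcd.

Apply Euclid's algorithm to 57113 and 1673:
57113 = 34·1673 + 231
1673 = 7·231 + 56
231 = 4·56 + 7
56 = 8·7 + 0
gcd(57113, 1673) = 7.
Back-substituting:
7 = 231 − 4·56
7 = −4·1673 + 29·231
7 = 29·57113 − 990·1673
So 7 = (29)·57113 + (-990)·1673.

7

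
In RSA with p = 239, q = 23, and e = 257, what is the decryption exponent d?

φ(n) = (p−1)(q−1) = 238·22 = 5236.
Need d with 257·d ≡ 1 (mod 5236). Apply the extended Euclidean algorithm:
5236 = 20·257 + 96
257 = 2·96 + 65
96 = 1·65 + 31
65 = 2·31 + 3
31 = 10·3 + 1
3 = 3·1 + 0
Back-substitute:
1 = 31 − 10·3
1 = −10·65 + 21·31
1 = 21·96 − 31·65
1 = −31·257 + 83·96
1 = 83·5236 − 1691·257
So 257·(-1691) ≡ 1 (mod 5236), hence d ≡ -1691 ≡ 3545 (mod 5236).

3545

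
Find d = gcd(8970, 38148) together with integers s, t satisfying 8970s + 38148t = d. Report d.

6

Euclidean algorithm:
38148 = 4*8970 + 2268
8970 = 3*2268 + 2166
2268 = 1*2166 + 102
2166 = 21*102 + 24
102 = 4*24 + 6
24 = 4*6 + 0
gcd(8970, 38148) = 6.
Back-substituting:
6 = 102 − 4·24
6 = −4·2166 + 85·102
6 = 85·2268 − 89·2166
6 = −89·8970 + 352·2268
6 = 352·38148 − 1497·8970
So 6 = (352)·38148 + (-1497)·8970.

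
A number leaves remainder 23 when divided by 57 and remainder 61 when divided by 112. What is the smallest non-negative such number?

Write x = 23 + 57·k. Then 57·k ≡ 61 − 23 ≡ 38 (mod 112).
Need 57⁻¹ mod 112. Extended Euclid on (112, 57):
112 = 1×57 + 55
57 = 1×55 + 2
55 = 27×2 + 1
2 = 2×1 + 0
Back-substitute:
1 = 55 − 27·2
1 = −27·57 + 28·55
1 = 28·112 − 55·57
57⁻¹ ≡ 57 (mod 112), so k ≡ 57·38 ≡ 38 (mod 112).
x = 23 + 57·38 = 2189.

2189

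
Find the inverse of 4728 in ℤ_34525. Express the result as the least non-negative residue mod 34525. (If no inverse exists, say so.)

Apply the Euclidean algorithm to 34525 and 4728:
34525 = 7×4728 + 1429
4728 = 3×1429 + 441
1429 = 3×441 + 106
441 = 4×106 + 17
106 = 6×17 + 4
17 = 4×4 + 1
4 = 4×1 + 0
The gcd is 1. Working backward:
1 = 17 − 4·4
1 = −4·106 + 25·17
1 = 25·441 − 104·106
1 = −104·1429 + 337·441
1 = 337·4728 − 1115·1429
1 = −1115·34525 + 8142·4728
So 4728·8142 ≡ 1 (mod 34525).

8142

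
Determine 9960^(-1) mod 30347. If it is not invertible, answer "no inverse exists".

Extended Euclidean algorithm:
30347 = 3*9960 + 467
9960 = 21*467 + 153
467 = 3*153 + 8
153 = 19*8 + 1
8 = 8*1 + 0
gcd = 1, so the inverse exists. Back-substitute:
1 = 153 − 19·8
1 = −19·467 + 58·153
1 = 58·9960 − 1237·467
1 = −1237·30347 + 3769·9960
So 9960·3769 ≡ 1 (mod 30347).

3769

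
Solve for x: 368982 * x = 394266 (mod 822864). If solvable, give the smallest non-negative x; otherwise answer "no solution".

First find gcd(368982, 822864):
822864 = 2×368982 + 84900
368982 = 4×84900 + 29382
84900 = 2×29382 + 26136
29382 = 1×26136 + 3246
26136 = 8×3246 + 168
3246 = 19×168 + 54
168 = 3×54 + 6
54 = 9×6 + 0
gcd = 6 and 6 | 394266, so solutions exist. Divide through by 6: 61497x ≡ 65711 (mod 137144).
Now find 61497⁻¹ mod 137144:
137144 = 2·61497 + 14150
61497 = 4·14150 + 4897
14150 = 2·4897 + 4356
4897 = 1·4356 + 541
4356 = 8·541 + 28
541 = 19·28 + 9
28 = 3·9 + 1
9 = 9·1 + 0
Back-substitute:
1 = 28 − 3·9
1 = −3·541 + 58·28
1 = 58·4356 − 467·541
1 = −467·4897 + 525·4356
1 = 525·14150 − 1517·4897
1 = −1517·61497 + 6593·14150
1 = 6593·137144 − 14703·61497
So 61497·(-14703) ≡ 1 (mod 137144), i.e. 61497⁻¹ ≡ 122441.
Then x ≡ 122441·65711 ≡ 30647 (mod 137144); the smallest non-negative solution is x = 30647.

30647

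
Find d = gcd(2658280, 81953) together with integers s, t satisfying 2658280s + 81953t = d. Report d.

Euclidean algorithm:
2658280 = 32·81953 + 35784
81953 = 2·35784 + 10385
35784 = 3·10385 + 4629
10385 = 2·4629 + 1127
4629 = 4·1127 + 121
1127 = 9·121 + 38
121 = 3·38 + 7
38 = 5·7 + 3
7 = 2·3 + 1
3 = 3·1 + 0
gcd(2658280, 81953) = 1.
Working backward:
1 = 7 − 2·3
1 = −2·38 + 11·7
1 = 11·121 − 35·38
1 = −35·1127 + 326·121
1 = 326·4629 − 1339·1127
1 = −1339·10385 + 3004·4629
1 = 3004·35784 − 10351·10385
1 = −10351·81953 + 23706·35784
1 = 23706·2658280 − 768943·81953
So 1 = (23706)·2658280 + (-768943)·81953.

1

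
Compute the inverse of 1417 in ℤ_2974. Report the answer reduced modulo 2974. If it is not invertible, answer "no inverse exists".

701

gcd(2974, 1417) by repeated division:
2974 = 2*1417 + 140
1417 = 10*140 + 17
140 = 8*17 + 4
17 = 4*4 + 1
4 = 4*1 + 0
gcd = 1, so the inverse exists. Back-substitute:
1 = 17 − 4·4
1 = −4·140 + 33·17
1 = 33·1417 − 334·140
1 = −334·2974 + 701·1417
So 1417·701 ≡ 1 (mod 2974).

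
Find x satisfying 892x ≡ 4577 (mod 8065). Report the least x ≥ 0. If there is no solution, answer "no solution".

First find gcd(892, 8065):
8065 = 9*892 + 37
892 = 24*37 + 4
37 = 9*4 + 1
4 = 4*1 + 0
gcd = 1, so a unique solution mod 8065 exists.
Back-substitute for the Bézout coefficients:
1 = 37 − 9·4
1 = −9·892 + 217·37
1 = 217·8065 − 1962·892
So 892·(-1962) ≡ 1 (mod 8065), giving 892⁻¹ ≡ 6103.
x ≡ 892⁻¹·4577 ≡ 6103·4577 ≡ 4336 (mod 8065).

4336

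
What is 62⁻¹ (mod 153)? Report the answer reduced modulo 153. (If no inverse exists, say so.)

Extended Euclidean algorithm:
153 = 2·62 + 29
62 = 2·29 + 4
29 = 7·4 + 1
4 = 4·1 + 0
Since gcd(62, 153) = 1, back-substitute to write 1 as a combination:
1 = 29 − 7·4
1 = −7·62 + 15·29
1 = 15·153 − 37·62
Thus 62·(-37) ≡ 1 (mod 153); reducing, -37 mod 153 = 116.

116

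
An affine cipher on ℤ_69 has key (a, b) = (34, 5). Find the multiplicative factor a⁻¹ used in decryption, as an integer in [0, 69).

67

Extended Euclidean algorithm:
69 = 2*34 + 1
34 = 34*1 + 0
gcd = 1, so the inverse exists. Back-substitute:
1 = 69 − 2·34
Hence 34⁻¹ ≡ -2 ≡ 67 (mod 69).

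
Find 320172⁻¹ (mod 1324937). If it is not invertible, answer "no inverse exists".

gcd(1324937, 320172) by repeated division:
1324937 = 4·320172 + 44249
320172 = 7·44249 + 10429
44249 = 4·10429 + 2533
10429 = 4·2533 + 297
2533 = 8·297 + 157
297 = 1·157 + 140
157 = 1·140 + 17
140 = 8·17 + 4
17 = 4·4 + 1
4 = 4·1 + 0
gcd = 1, so the inverse exists. Back-substitute:
1 = 17 − 4·4
1 = −4·140 + 33·17
1 = 33·157 − 37·140
1 = −37·297 + 70·157
1 = 70·2533 − 597·297
1 = −597·10429 + 2458·2533
1 = 2458·44249 − 10429·10429
1 = −10429·320172 + 75461·44249
1 = 75461·1324937 − 312273·320172
Hence 320172⁻¹ ≡ -312273 ≡ 1012664 (mod 1324937).

1012664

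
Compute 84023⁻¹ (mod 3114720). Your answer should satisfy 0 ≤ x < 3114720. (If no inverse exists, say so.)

2121767

gcd(3114720, 84023) by repeated division:
3114720 = 37·84023 + 5869
84023 = 14·5869 + 1857
5869 = 3·1857 + 298
1857 = 6·298 + 69
298 = 4·69 + 22
69 = 3·22 + 3
22 = 7·3 + 1
3 = 3·1 + 0
gcd = 1, so the inverse exists. Back-substitute:
1 = 22 − 7·3
1 = −7·69 + 22·22
1 = 22·298 − 95·69
1 = −95·1857 + 592·298
1 = 592·5869 − 1871·1857
1 = −1871·84023 + 26786·5869
1 = 26786·3114720 − 992953·84023
Hence 84023⁻¹ ≡ -992953 ≡ 2121767 (mod 3114720).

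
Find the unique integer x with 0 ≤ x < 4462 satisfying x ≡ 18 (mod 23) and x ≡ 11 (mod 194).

593

Write x = 18 + 23·k. Then 23·k ≡ 11 − 18 ≡ 187 (mod 194).
Need 23⁻¹ mod 194. Extended Euclid on (194, 23):
194 = 8×23 + 10
23 = 2×10 + 3
10 = 3×3 + 1
3 = 3×1 + 0
Back-substitute:
1 = 10 − 3·3
1 = −3·23 + 7·10
1 = 7·194 − 59·23
23⁻¹ ≡ 135 (mod 194), so k ≡ 135·187 ≡ 25 (mod 194).
x = 18 + 23·25 = 593.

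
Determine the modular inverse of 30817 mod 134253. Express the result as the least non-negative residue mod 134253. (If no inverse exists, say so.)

Extended Euclidean algorithm:
134253 = 4·30817 + 10985
30817 = 2·10985 + 8847
10985 = 1·8847 + 2138
8847 = 4·2138 + 295
2138 = 7·295 + 73
295 = 4·73 + 3
73 = 24·3 + 1
3 = 3·1 + 0
gcd = 1, so the inverse exists. Back-substitute:
1 = 73 − 24·3
1 = −24·295 + 97·73
1 = 97·2138 − 703·295
1 = −703·8847 + 2909·2138
1 = 2909·10985 − 3612·8847
1 = −3612·30817 + 10133·10985
1 = 10133·134253 − 44144·30817
Thus 30817·(-44144) ≡ 1 (mod 134253); reducing, -44144 mod 134253 = 90109.

90109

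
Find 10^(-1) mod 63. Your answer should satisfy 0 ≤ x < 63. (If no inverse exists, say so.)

19

Apply the Euclidean algorithm to 63 and 10:
63 = 6·10 + 3
10 = 3·3 + 1
3 = 3·1 + 0
Since gcd(10, 63) = 1, back-substitute to write 1 as a combination:
1 = 10 − 3·3
1 = −3·63 + 19·10
So 10·19 ≡ 1 (mod 63).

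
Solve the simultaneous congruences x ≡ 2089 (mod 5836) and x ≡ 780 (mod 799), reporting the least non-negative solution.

Write x = 2089 + 5836·k. Then 5836·k ≡ 780 − 2089 ≡ 289 (mod 799).
Need 5836⁻¹ mod 799. Extended Euclid on (799, 243):
799 = 3×243 + 70
243 = 3×70 + 33
70 = 2×33 + 4
33 = 8×4 + 1
4 = 4×1 + 0
Back-substitute:
1 = 33 − 8·4
1 = −8·70 + 17·33
1 = 17·243 − 59·70
1 = −59·799 + 194·243
5836⁻¹ ≡ 194 (mod 799), so k ≡ 194·289 ≡ 136 (mod 799).
x = 2089 + 5836·136 = 795785.

795785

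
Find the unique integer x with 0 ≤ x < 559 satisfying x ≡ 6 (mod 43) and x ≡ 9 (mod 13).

Write x = 6 + 43·k. Then 43·k ≡ 9 − 6 ≡ 3 (mod 13).
Need 43⁻¹ mod 13. Extended Euclid on (13, 4):
13 = 3·4 + 1
4 = 4·1 + 0
Back-substitute:
1 = 13 − 3·4
43⁻¹ ≡ 10 (mod 13), so k ≡ 10·3 ≡ 4 (mod 13).
x = 6 + 43·4 = 178.

178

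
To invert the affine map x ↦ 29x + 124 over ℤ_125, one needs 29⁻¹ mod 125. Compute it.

Extended Euclidean algorithm:
125 = 4×29 + 9
29 = 3×9 + 2
9 = 4×2 + 1
2 = 2×1 + 0
gcd = 1, so the inverse exists. Back-substitute:
1 = 9 − 4·2
1 = −4·29 + 13·9
1 = 13·125 − 56·29
So 29·(-56) ≡ 1 (mod 125), and -56 ≡ 69 (mod 125).

69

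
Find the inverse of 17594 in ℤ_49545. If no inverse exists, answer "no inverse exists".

Extended Euclidean algorithm:
49545 = 2×17594 + 14357
17594 = 1×14357 + 3237
14357 = 4×3237 + 1409
3237 = 2×1409 + 419
1409 = 3×419 + 152
419 = 2×152 + 115
152 = 1×115 + 37
115 = 3×37 + 4
37 = 9×4 + 1
4 = 4×1 + 0
The gcd is 1. Working backward:
1 = 37 − 9·4
1 = −9·115 + 28·37
1 = 28·152 − 37·115
1 = −37·419 + 102·152
1 = 102·1409 − 343·419
1 = −343·3237 + 788·1409
1 = 788·14357 − 3495·3237
1 = −3495·17594 + 4283·14357
1 = 4283·49545 − 12061·17594
So 17594·(-12061) ≡ 1 (mod 49545), and -12061 ≡ 37484 (mod 49545).

37484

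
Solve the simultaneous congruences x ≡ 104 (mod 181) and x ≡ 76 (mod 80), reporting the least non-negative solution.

9516

Write x = 104 + 181·k. Then 181·k ≡ 76 − 104 ≡ 52 (mod 80).
Need 181⁻¹ mod 80. Extended Euclid on (80, 21):
80 = 3*21 + 17
21 = 1*17 + 4
17 = 4*4 + 1
4 = 4*1 + 0
Back-substitute:
1 = 17 − 4·4
1 = −4·21 + 5·17
1 = 5·80 − 19·21
181⁻¹ ≡ 61 (mod 80), so k ≡ 61·52 ≡ 52 (mod 80).
x = 104 + 181·52 = 9516.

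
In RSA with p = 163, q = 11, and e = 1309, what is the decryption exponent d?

349

φ(n) = (p−1)(q−1) = 162·10 = 1620.
Need d with 1309·d ≡ 1 (mod 1620). Apply the extended Euclidean algorithm:
1620 = 1*1309 + 311
1309 = 4*311 + 65
311 = 4*65 + 51
65 = 1*51 + 14
51 = 3*14 + 9
14 = 1*9 + 5
9 = 1*5 + 4
5 = 1*4 + 1
4 = 4*1 + 0
Back-substitute:
1 = 5 − 4
1 = −9 + 2·5
1 = 2·14 − 3·9
1 = −3·51 + 11·14
1 = 11·65 − 14·51
1 = −14·311 + 67·65
1 = 67·1309 − 282·311
1 = −282·1620 + 349·1309
So 1309·349 ≡ 1 (mod 1620), hence d = 349.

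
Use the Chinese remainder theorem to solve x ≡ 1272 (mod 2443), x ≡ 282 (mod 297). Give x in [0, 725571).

Write x = 1272 + 2443·k. Then 2443·k ≡ 282 − 1272 ≡ 198 (mod 297).
Need 2443⁻¹ mod 297. Extended Euclid on (297, 67):
297 = 4·67 + 29
67 = 2·29 + 9
29 = 3·9 + 2
9 = 4·2 + 1
2 = 2·1 + 0
Back-substitute:
1 = 9 − 4·2
1 = −4·29 + 13·9
1 = 13·67 − 30·29
1 = −30·297 + 133·67
2443⁻¹ ≡ 133 (mod 297), so k ≡ 133·198 ≡ 198 (mod 297).
x = 1272 + 2443·198 = 484986.

484986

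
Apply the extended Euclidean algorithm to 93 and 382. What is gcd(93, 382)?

1

Repeated division:
382 = 4*93 + 10
93 = 9*10 + 3
10 = 3*3 + 1
3 = 3*1 + 0
gcd(93, 382) = 1.
Back-substituting:
1 = 10 − 3·3
1 = −3·93 + 28·10
1 = 28·382 − 115·93
So 1 = (28)·382 + (-115)·93.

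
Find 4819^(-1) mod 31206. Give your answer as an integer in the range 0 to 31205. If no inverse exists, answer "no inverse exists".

10225

Extended Euclidean algorithm:
31206 = 6×4819 + 2292
4819 = 2×2292 + 235
2292 = 9×235 + 177
235 = 1×177 + 58
177 = 3×58 + 3
58 = 19×3 + 1
3 = 3×1 + 0
Since gcd(4819, 31206) = 1, back-substitute to write 1 as a combination:
1 = 58 − 19·3
1 = −19·177 + 58·58
1 = 58·235 − 77·177
1 = −77·2292 + 751·235
1 = 751·4819 − 1579·2292
1 = −1579·31206 + 10225·4819
So 4819·10225 ≡ 1 (mod 31206).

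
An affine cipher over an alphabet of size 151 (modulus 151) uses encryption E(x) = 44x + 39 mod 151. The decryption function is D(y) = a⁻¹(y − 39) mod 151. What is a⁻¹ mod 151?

127

Apply the Euclidean algorithm to 151 and 44:
151 = 3*44 + 19
44 = 2*19 + 6
19 = 3*6 + 1
6 = 6*1 + 0
Since gcd(44, 151) = 1, back-substitute to write 1 as a combination:
1 = 19 − 3·6
1 = −3·44 + 7·19
1 = 7·151 − 24·44
Hence 44⁻¹ ≡ -24 ≡ 127 (mod 151).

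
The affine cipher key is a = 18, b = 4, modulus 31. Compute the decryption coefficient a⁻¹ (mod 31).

19

Extended Euclidean algorithm:
31 = 1·18 + 13
18 = 1·13 + 5
13 = 2·5 + 3
5 = 1·3 + 2
3 = 1·2 + 1
2 = 2·1 + 0
The gcd is 1. Working backward:
1 = 3 − 2
1 = −5 + 2·3
1 = 2·13 − 5·5
1 = −5·18 + 7·13
1 = 7·31 − 12·18
So 18·(-12) ≡ 1 (mod 31), and -12 ≡ 19 (mod 31).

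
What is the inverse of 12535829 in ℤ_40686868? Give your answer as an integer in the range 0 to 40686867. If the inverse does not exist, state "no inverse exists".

34255769

Extended Euclidean algorithm:
40686868 = 3×12535829 + 3079381
12535829 = 4×3079381 + 218305
3079381 = 14×218305 + 23111
218305 = 9×23111 + 10306
23111 = 2×10306 + 2499
10306 = 4×2499 + 310
2499 = 8×310 + 19
310 = 16×19 + 6
19 = 3×6 + 1
6 = 6×1 + 0
The gcd is 1. Working backward:
1 = 19 − 3·6
1 = −3·310 + 49·19
1 = 49·2499 − 395·310
1 = −395·10306 + 1629·2499
1 = 1629·23111 − 3653·10306
1 = −3653·218305 + 34506·23111
1 = 34506·3079381 − 486737·218305
1 = −486737·12535829 + 1981454·3079381
1 = 1981454·40686868 − 6431099·12535829
Thus 12535829·(-6431099) ≡ 1 (mod 40686868); reducing, -6431099 mod 40686868 = 34255769.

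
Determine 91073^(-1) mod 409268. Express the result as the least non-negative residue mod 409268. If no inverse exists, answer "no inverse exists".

Apply the Euclidean algorithm to 409268 and 91073:
409268 = 4*91073 + 44976
91073 = 2*44976 + 1121
44976 = 40*1121 + 136
1121 = 8*136 + 33
136 = 4*33 + 4
33 = 8*4 + 1
4 = 4*1 + 0
gcd = 1, so the inverse exists. Back-substitute:
1 = 33 − 8·4
1 = −8·136 + 33·33
1 = 33·1121 − 272·136
1 = −272·44976 + 10913·1121
1 = 10913·91073 − 22098·44976
1 = −22098·409268 + 99305·91073
So 91073·99305 ≡ 1 (mod 409268).

99305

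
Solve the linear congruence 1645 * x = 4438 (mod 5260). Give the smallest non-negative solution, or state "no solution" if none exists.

gcd(1645, 5260):
5260 = 3*1645 + 325
1645 = 5*325 + 20
325 = 16*20 + 5
20 = 4*5 + 0
gcd = 5, but 5 ∤ 4438, so the congruence has no solution.

no solution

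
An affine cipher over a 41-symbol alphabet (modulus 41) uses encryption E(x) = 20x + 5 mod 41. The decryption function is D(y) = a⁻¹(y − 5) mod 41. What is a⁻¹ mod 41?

39

Run Euclid on (41, 20):
41 = 2*20 + 1
20 = 20*1 + 0
The gcd is 1. Working backward:
1 = 41 − 2·20
So 20·(-2) ≡ 1 (mod 41), and -2 ≡ 39 (mod 41).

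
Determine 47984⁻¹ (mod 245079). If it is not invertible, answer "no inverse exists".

gcd(245079, 47984) by repeated division:
245079 = 5·47984 + 5159
47984 = 9·5159 + 1553
5159 = 3·1553 + 500
1553 = 3·500 + 53
500 = 9·53 + 23
53 = 2·23 + 7
23 = 3·7 + 2
7 = 3·2 + 1
2 = 2·1 + 0
Since gcd(47984, 245079) = 1, back-substitute to write 1 as a combination:
1 = 7 − 3·2
1 = −3·23 + 10·7
1 = 10·53 − 23·23
1 = −23·500 + 217·53
1 = 217·1553 − 674·500
1 = −674·5159 + 2239·1553
1 = 2239·47984 − 20825·5159
1 = −20825·245079 + 106364·47984
So 47984·106364 ≡ 1 (mod 245079).

106364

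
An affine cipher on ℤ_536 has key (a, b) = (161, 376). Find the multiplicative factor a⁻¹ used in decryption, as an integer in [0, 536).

gcd(536, 161) by repeated division:
536 = 3*161 + 53
161 = 3*53 + 2
53 = 26*2 + 1
2 = 2*1 + 0
The gcd is 1. Working backward:
1 = 53 − 26·2
1 = −26·161 + 79·53
1 = 79·536 − 263·161
Thus 161·(-263) ≡ 1 (mod 536); reducing, -263 mod 536 = 273.

273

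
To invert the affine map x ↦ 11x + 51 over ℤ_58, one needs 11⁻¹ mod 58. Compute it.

gcd(58, 11) by repeated division:
58 = 5*11 + 3
11 = 3*3 + 2
3 = 1*2 + 1
2 = 2*1 + 0
gcd = 1, so the inverse exists. Back-substitute:
1 = 3 − 2
1 = −11 + 4·3
1 = 4·58 − 21·11
So 11·(-21) ≡ 1 (mod 58), and -21 ≡ 37 (mod 58).

37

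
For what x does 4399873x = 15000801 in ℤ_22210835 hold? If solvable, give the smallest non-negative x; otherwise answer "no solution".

First find gcd(4399873, 22210835):
22210835 = 5*4399873 + 211470
4399873 = 20*211470 + 170473
211470 = 1*170473 + 40997
170473 = 4*40997 + 6485
40997 = 6*6485 + 2087
6485 = 3*2087 + 224
2087 = 9*224 + 71
224 = 3*71 + 11
71 = 6*11 + 5
11 = 2*5 + 1
5 = 5*1 + 0
gcd = 1, so a unique solution mod 22210835 exists.
Back-substitute for the Bézout coefficients:
1 = 11 − 2·5
1 = −2·71 + 13·11
1 = 13·224 − 41·71
1 = −41·2087 + 382·224
1 = 382·6485 − 1187·2087
1 = −1187·40997 + 7504·6485
1 = 7504·170473 − 31203·40997
1 = −31203·211470 + 38707·170473
1 = 38707·4399873 − 805343·211470
1 = −805343·22210835 + 4065422·4399873
So 4399873·(4065422) ≡ 1 (mod 22210835), giving 4399873⁻¹ ≡ 4065422.
x ≡ 4399873⁻¹·15000801 ≡ 4065422·15000801 ≡ 8002667 (mod 22210835).

8002667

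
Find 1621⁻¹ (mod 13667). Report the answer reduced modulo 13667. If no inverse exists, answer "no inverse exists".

3187

Extended Euclidean algorithm:
13667 = 8·1621 + 699
1621 = 2·699 + 223
699 = 3·223 + 30
223 = 7·30 + 13
30 = 2·13 + 4
13 = 3·4 + 1
4 = 4·1 + 0
The gcd is 1. Working backward:
1 = 13 − 3·4
1 = −3·30 + 7·13
1 = 7·223 − 52·30
1 = −52·699 + 163·223
1 = 163·1621 − 378·699
1 = −378·13667 + 3187·1621
So 1621·3187 ≡ 1 (mod 13667).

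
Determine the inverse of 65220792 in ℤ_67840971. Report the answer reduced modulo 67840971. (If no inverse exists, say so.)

Euclidean algorithm on 67840971, 65220792:
67840971 = 1×65220792 + 2620179
65220792 = 24×2620179 + 2336496
2620179 = 1×2336496 + 283683
2336496 = 8×283683 + 67032
283683 = 4×67032 + 15555
67032 = 4×15555 + 4812
15555 = 3×4812 + 1119
4812 = 4×1119 + 336
1119 = 3×336 + 111
336 = 3×111 + 3
111 = 37×3 + 0
gcd(65220792, 67840971) = 3 ≠ 1, so 65220792 has no multiplicative inverse modulo 67840971.

no inverse exists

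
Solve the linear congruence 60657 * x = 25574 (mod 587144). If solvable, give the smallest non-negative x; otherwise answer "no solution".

First find gcd(60657, 587144):
587144 = 9*60657 + 41231
60657 = 1*41231 + 19426
41231 = 2*19426 + 2379
19426 = 8*2379 + 394
2379 = 6*394 + 15
394 = 26*15 + 4
15 = 3*4 + 3
4 = 1*3 + 1
3 = 3*1 + 0
gcd = 1, so a unique solution mod 587144 exists.
Back-substitute for the Bézout coefficients:
1 = 4 − 3
1 = −15 + 4·4
1 = 4·394 − 105·15
1 = −105·2379 + 634·394
1 = 634·19426 − 5177·2379
1 = −5177·41231 + 10988·19426
1 = 10988·60657 − 16165·41231
1 = −16165·587144 + 156473·60657
So 60657·(156473) ≡ 1 (mod 587144), giving 60657⁻¹ ≡ 156473.
x ≡ 60657⁻¹·25574 ≡ 156473·25574 ≡ 254142 (mod 587144).

254142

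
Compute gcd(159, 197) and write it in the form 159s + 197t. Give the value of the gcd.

Euclidean algorithm:
197 = 1*159 + 38
159 = 4*38 + 7
38 = 5*7 + 3
7 = 2*3 + 1
3 = 3*1 + 0
gcd(159, 197) = 1.
Back-substituting:
1 = 7 − 2·3
1 = −2·38 + 11·7
1 = 11·159 − 46·38
1 = −46·197 + 57·159
So 1 = (-46)·197 + (57)·159.

1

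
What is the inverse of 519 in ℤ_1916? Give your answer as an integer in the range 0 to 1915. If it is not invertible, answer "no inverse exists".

Run Euclid on (1916, 519):
1916 = 3×519 + 359
519 = 1×359 + 160
359 = 2×160 + 39
160 = 4×39 + 4
39 = 9×4 + 3
4 = 1×3 + 1
3 = 3×1 + 0
Since gcd(519, 1916) = 1, back-substitute to write 1 as a combination:
1 = 4 − 3
1 = −39 + 10·4
1 = 10·160 − 41·39
1 = −41·359 + 92·160
1 = 92·519 − 133·359
1 = −133·1916 + 491·519
So 519·491 ≡ 1 (mod 1916).

491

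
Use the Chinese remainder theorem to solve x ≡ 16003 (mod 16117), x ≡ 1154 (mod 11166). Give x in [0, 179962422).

Write x = 16003 + 16117·k. Then 16117·k ≡ 1154 − 16003 ≡ 7483 (mod 11166).
Need 16117⁻¹ mod 11166. Extended Euclid on (11166, 4951):
11166 = 2*4951 + 1264
4951 = 3*1264 + 1159
1264 = 1*1159 + 105
1159 = 11*105 + 4
105 = 26*4 + 1
4 = 4*1 + 0
Back-substitute:
1 = 105 − 26·4
1 = −26·1159 + 287·105
1 = 287·1264 − 313·1159
1 = −313·4951 + 1226·1264
1 = 1226·11166 − 2765·4951
16117⁻¹ ≡ 8401 (mod 11166), so k ≡ 8401·7483 ≡ 103 (mod 11166).
x = 16003 + 16117·103 = 1676054.

1676054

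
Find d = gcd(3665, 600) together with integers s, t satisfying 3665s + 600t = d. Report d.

Euclidean algorithm:
3665 = 6*600 + 65
600 = 9*65 + 15
65 = 4*15 + 5
15 = 3*5 + 0
gcd(3665, 600) = 5.
Working backward:
5 = 65 − 4·15
5 = −4·600 + 37·65
5 = 37·3665 − 226·600
So 5 = (37)·3665 + (-226)·600.

5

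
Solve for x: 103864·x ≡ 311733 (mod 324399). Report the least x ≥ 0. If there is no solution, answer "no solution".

100689

First find gcd(103864, 324399):
324399 = 3·103864 + 12807
103864 = 8·12807 + 1408
12807 = 9·1408 + 135
1408 = 10·135 + 58
135 = 2·58 + 19
58 = 3·19 + 1
19 = 19·1 + 0
gcd = 1, so a unique solution mod 324399 exists.
Back-substitute for the Bézout coefficients:
1 = 58 − 3·19
1 = −3·135 + 7·58
1 = 7·1408 − 73·135
1 = −73·12807 + 664·1408
1 = 664·103864 − 5385·12807
1 = −5385·324399 + 16819·103864
So 103864·(16819) ≡ 1 (mod 324399), giving 103864⁻¹ ≡ 16819.
x ≡ 103864⁻¹·311733 ≡ 16819·311733 ≡ 100689 (mod 324399).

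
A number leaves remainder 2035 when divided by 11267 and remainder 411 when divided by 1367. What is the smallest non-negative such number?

Write x = 2035 + 11267·k. Then 11267·k ≡ 411 − 2035 ≡ 1110 (mod 1367).
Need 11267⁻¹ mod 1367. Extended Euclid on (1367, 331):
1367 = 4×331 + 43
331 = 7×43 + 30
43 = 1×30 + 13
30 = 2×13 + 4
13 = 3×4 + 1
4 = 4×1 + 0
Back-substitute:
1 = 13 − 3·4
1 = −3·30 + 7·13
1 = 7·43 − 10·30
1 = −10·331 + 77·43
1 = 77·1367 − 318·331
11267⁻¹ ≡ 1049 (mod 1367), so k ≡ 1049·1110 ≡ 1073 (mod 1367).
x = 2035 + 11267·1073 = 12091526.

12091526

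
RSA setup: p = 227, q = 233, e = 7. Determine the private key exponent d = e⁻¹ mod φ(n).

φ(n) = (p−1)(q−1) = 226·232 = 52432.
Need d with 7·d ≡ 1 (mod 52432). Apply the extended Euclidean algorithm:
52432 = 7490·7 + 2
7 = 3·2 + 1
2 = 2·1 + 0
Back-substitute:
1 = 7 − 3·2
1 = −3·52432 + 22471·7
So 7·22471 ≡ 1 (mod 52432), hence d = 22471.

22471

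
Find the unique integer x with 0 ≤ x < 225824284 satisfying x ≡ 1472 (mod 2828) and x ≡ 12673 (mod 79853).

146862340

Write x = 1472 + 2828·k. Then 2828·k ≡ 12673 − 1472 ≡ 11201 (mod 79853).
Need 2828⁻¹ mod 79853. Extended Euclid on (79853, 2828):
79853 = 28·2828 + 669
2828 = 4·669 + 152
669 = 4·152 + 61
152 = 2·61 + 30
61 = 2·30 + 1
30 = 30·1 + 0
Back-substitute:
1 = 61 − 2·30
1 = −2·152 + 5·61
1 = 5·669 − 22·152
1 = −22·2828 + 93·669
1 = 93·79853 − 2626·2828
2828⁻¹ ≡ 77227 (mod 79853), so k ≡ 77227·11201 ≡ 51931 (mod 79853).
x = 1472 + 2828·51931 = 146862340.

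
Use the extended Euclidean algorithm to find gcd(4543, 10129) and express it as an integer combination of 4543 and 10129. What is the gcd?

Repeated division:
10129 = 2·4543 + 1043
4543 = 4·1043 + 371
1043 = 2·371 + 301
371 = 1·301 + 70
301 = 4·70 + 21
70 = 3·21 + 7
21 = 3·7 + 0
gcd(4543, 10129) = 7.
Back-substituting:
7 = 70 − 3·21
7 = −3·301 + 13·70
7 = 13·371 − 16·301
7 = −16·1043 + 45·371
7 = 45·4543 − 196·1043
7 = −196·10129 + 437·4543
So 7 = (-196)·10129 + (437)·4543.

7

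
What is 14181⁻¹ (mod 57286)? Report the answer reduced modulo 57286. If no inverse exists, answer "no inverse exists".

Apply the Euclidean algorithm to 57286 and 14181:
57286 = 4×14181 + 562
14181 = 25×562 + 131
562 = 4×131 + 38
131 = 3×38 + 17
38 = 2×17 + 4
17 = 4×4 + 1
4 = 4×1 + 0
Since gcd(14181, 57286) = 1, back-substitute to write 1 as a combination:
1 = 17 − 4·4
1 = −4·38 + 9·17
1 = 9·131 − 31·38
1 = −31·562 + 133·131
1 = 133·14181 − 3356·562
1 = −3356·57286 + 13557·14181
So 14181·13557 ≡ 1 (mod 57286).

13557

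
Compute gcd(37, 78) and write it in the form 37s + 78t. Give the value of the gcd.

Apply Euclid's algorithm to 78 and 37:
78 = 2×37 + 4
37 = 9×4 + 1
4 = 4×1 + 0
gcd(37, 78) = 1.
Back-substituting:
1 = 37 − 9·4
1 = −9·78 + 19·37
So 1 = (-9)·78 + (19)·37.

1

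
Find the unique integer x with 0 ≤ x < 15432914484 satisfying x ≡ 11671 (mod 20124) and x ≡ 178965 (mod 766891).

Write x = 11671 + 20124·k. Then 20124·k ≡ 178965 − 11671 ≡ 167294 (mod 766891).
Need 20124⁻¹ mod 766891. Extended Euclid on (766891, 20124):
766891 = 38×20124 + 2179
20124 = 9×2179 + 513
2179 = 4×513 + 127
513 = 4×127 + 5
127 = 25×5 + 2
5 = 2×2 + 1
2 = 2×1 + 0
Back-substitute:
1 = 5 − 2·2
1 = −2·127 + 51·5
1 = 51·513 − 206·127
1 = −206·2179 + 875·513
1 = 875·20124 − 8081·2179
1 = −8081·766891 + 307953·20124
20124⁻¹ ≡ 307953 (mod 766891), so k ≡ 307953·167294 ≡ 485584 (mod 766891).
x = 11671 + 20124·485584 = 9771904087.

9771904087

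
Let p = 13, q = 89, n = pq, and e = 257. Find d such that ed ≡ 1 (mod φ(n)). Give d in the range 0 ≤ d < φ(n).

641

φ(n) = (p−1)(q−1) = 12·88 = 1056.
Need d with 257·d ≡ 1 (mod 1056). Apply the extended Euclidean algorithm:
1056 = 4*257 + 28
257 = 9*28 + 5
28 = 5*5 + 3
5 = 1*3 + 2
3 = 1*2 + 1
2 = 2*1 + 0
Back-substitute:
1 = 3 − 2
1 = −5 + 2·3
1 = 2·28 − 11·5
1 = −11·257 + 101·28
1 = 101·1056 − 415·257
So 257·(-415) ≡ 1 (mod 1056), hence d ≡ -415 ≡ 641 (mod 1056).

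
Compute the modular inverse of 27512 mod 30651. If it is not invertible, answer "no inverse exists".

4355

Extended Euclidean algorithm:
30651 = 1·27512 + 3139
27512 = 8·3139 + 2400
3139 = 1·2400 + 739
2400 = 3·739 + 183
739 = 4·183 + 7
183 = 26·7 + 1
7 = 7·1 + 0
The gcd is 1. Working backward:
1 = 183 − 26·7
1 = −26·739 + 105·183
1 = 105·2400 − 341·739
1 = −341·3139 + 446·2400
1 = 446·27512 − 3909·3139
1 = −3909·30651 + 4355·27512
So 27512·4355 ≡ 1 (mod 30651).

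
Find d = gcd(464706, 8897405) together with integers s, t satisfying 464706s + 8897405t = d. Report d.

Euclidean algorithm:
8897405 = 19×464706 + 67991
464706 = 6×67991 + 56760
67991 = 1×56760 + 11231
56760 = 5×11231 + 605
11231 = 18×605 + 341
605 = 1×341 + 264
341 = 1×264 + 77
264 = 3×77 + 33
77 = 2×33 + 11
33 = 3×11 + 0
gcd(464706, 8897405) = 11.
Back-substituting:
11 = 77 − 2·33
11 = −2·264 + 7·77
11 = 7·341 − 9·264
11 = −9·605 + 16·341
11 = 16·11231 − 297·605
11 = −297·56760 + 1501·11231
11 = 1501·67991 − 1798·56760
11 = −1798·464706 + 12289·67991
11 = 12289·8897405 − 235289·464706
So 11 = (12289)·8897405 + (-235289)·464706.

11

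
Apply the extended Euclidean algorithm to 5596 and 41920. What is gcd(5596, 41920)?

Apply Euclid's algorithm to 41920 and 5596:
41920 = 7·5596 + 2748
5596 = 2·2748 + 100
2748 = 27·100 + 48
100 = 2·48 + 4
48 = 12·4 + 0
gcd(5596, 41920) = 4.
Express as a combination:
4 = 100 − 2·48
4 = −2·2748 + 55·100
4 = 55·5596 − 112·2748
4 = −112·41920 + 839·5596
So 4 = (-112)·41920 + (839)·5596.

4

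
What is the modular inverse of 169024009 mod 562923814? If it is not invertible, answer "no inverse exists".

Extended Euclidean algorithm:
562923814 = 3*169024009 + 55851787
169024009 = 3*55851787 + 1468648
55851787 = 38*1468648 + 43163
1468648 = 34*43163 + 1106
43163 = 39*1106 + 29
1106 = 38*29 + 4
29 = 7*4 + 1
4 = 4*1 + 0
Since gcd(169024009, 562923814) = 1, back-substitute to write 1 as a combination:
1 = 29 − 7·4
1 = −7·1106 + 267·29
1 = 267·43163 − 10420·1106
1 = −10420·1468648 + 354547·43163
1 = 354547·55851787 − 13483206·1468648
1 = −13483206·169024009 + 40804165·55851787
1 = 40804165·562923814 − 135895701·169024009
So 169024009·(-135895701) ≡ 1 (mod 562923814), and -135895701 ≡ 427028113 (mod 562923814).

427028113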